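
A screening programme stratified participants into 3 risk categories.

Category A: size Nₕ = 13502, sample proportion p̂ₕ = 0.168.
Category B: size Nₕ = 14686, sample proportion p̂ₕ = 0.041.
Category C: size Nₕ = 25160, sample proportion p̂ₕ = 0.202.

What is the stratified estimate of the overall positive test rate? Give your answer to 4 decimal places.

0.1491

Wₕ = Nₕ/N with N = 53348: 0.2531, 0.2753, 0.4716.
p̂_st = 0.2531·0.168 + 0.2753·0.041 + 0.4716·0.202 ≈ 0.149074... → 0.1491.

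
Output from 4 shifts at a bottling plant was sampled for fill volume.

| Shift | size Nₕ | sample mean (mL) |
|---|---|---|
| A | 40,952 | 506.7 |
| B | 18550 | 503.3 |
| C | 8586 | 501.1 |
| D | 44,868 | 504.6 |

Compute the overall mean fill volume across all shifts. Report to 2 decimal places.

N = 112956; weights Wₕ = Nₕ/N = (0.3625, 0.1642, 0.0760, 0.3972).
x̄_st = Σ Wₕ·x̄ₕ = 0.3625·506.7 + 0.1642·503.3 + 0.0760·501.1 + 0.3972·504.6 ≈ 504.8818...
→ 504.88.

504.88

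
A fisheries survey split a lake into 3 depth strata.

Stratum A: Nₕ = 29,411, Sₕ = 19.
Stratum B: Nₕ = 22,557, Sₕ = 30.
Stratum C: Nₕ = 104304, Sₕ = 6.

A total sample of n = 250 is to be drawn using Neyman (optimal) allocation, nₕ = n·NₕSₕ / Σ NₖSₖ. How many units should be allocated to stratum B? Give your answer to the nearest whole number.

91

A: NₕSₕ = 29411·19 = 558809
B: NₕSₕ = 22557·30 = 676710
C: NₕSₕ = 104304·6 = 625824
Σ NₕSₕ = 1861343.
n_B = 250·676710/1861343 = 90.890... → 91.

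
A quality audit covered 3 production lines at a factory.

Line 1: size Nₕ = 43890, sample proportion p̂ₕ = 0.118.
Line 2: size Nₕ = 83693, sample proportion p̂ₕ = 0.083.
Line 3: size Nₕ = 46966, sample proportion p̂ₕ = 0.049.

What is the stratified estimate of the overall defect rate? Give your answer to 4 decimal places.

Wₕ = Nₕ/N with N = 174549: 0.2514, 0.4795, 0.2691.
p̂_st = 0.2514·0.118 + 0.4795·0.083 + 0.2691·0.049 ≈ 0.082652... → 0.0827.

0.0827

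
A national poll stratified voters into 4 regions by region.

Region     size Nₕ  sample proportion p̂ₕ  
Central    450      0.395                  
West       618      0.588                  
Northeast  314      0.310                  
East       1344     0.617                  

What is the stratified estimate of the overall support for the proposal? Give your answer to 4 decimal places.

0.5384

Wₕ = Nₕ/N with N = 2726: 0.1651, 0.2267, 0.1152, 0.4930.
p̂_st = 0.1651·0.395 + 0.2267·0.588 + 0.1152·0.310 + 0.4930·0.617 ≈ 0.538416... → 0.5384.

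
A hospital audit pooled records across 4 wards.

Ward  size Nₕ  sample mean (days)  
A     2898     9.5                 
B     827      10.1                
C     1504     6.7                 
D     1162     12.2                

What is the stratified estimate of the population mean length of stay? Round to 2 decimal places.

9.41

N = 6391; weights Wₕ = Nₕ/N = (0.4535, 0.1294, 0.2353, 0.1818).
x̄_st = Σ Wₕ·x̄ₕ = 0.4535·9.5 + 0.1294·10.1 + 0.2353·6.7 + 0.1818·12.2 ≈ 9.4096...
→ 9.41.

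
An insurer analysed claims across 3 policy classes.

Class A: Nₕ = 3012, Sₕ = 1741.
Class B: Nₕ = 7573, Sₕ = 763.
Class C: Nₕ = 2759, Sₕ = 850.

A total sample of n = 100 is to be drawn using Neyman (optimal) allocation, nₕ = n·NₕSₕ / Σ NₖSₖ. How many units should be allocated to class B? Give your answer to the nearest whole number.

Σ NₕSₕ = 3012·1741 + 7573·763 + 2759·850 = 13367241.
Share for B: 5778199/13367241 = 0.43227.
n_B = 100 × 0.43227 = 43.227... → 43.

43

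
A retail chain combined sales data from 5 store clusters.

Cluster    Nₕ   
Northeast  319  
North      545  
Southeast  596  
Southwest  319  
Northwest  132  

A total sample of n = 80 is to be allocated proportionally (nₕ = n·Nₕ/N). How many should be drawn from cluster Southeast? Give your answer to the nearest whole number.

Share of cluster Southeast = 596/1911 = 0.31188.
Allocate 80 × 0.31188 = 24.950... → 25.

25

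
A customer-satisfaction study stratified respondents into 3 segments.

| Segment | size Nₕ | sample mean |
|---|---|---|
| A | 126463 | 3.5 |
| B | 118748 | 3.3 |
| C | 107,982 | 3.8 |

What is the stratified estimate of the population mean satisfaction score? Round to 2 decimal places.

3.52

N = 126463 + 118748 + 107982 = 353193.
The stratified mean weights each stratum mean by its population share Nₕ/N.
Σ Nₕx̄ₕ = 126463·3.5 + 118748·3.3 + 107982·3.8 = 442620.5 + 391868.4 + 410331.6 = 1244820.5.
Divide by N: 1244820.5 / 353193 = 3.5245... → 3.52.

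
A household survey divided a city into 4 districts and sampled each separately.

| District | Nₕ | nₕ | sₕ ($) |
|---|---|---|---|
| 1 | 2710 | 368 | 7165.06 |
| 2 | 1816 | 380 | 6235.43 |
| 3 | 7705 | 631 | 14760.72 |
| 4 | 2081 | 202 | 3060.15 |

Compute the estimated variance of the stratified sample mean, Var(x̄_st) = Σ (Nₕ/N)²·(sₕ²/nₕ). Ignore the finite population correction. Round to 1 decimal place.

N = 14312. Term for each stratum: Wₕ²sₕ²/nₕ.
Var(x̄_st) = 5001.8397 + 1647.3287 + 100076.0962 + 980.1162 = 107705.3808 → 107705.4.

107705.4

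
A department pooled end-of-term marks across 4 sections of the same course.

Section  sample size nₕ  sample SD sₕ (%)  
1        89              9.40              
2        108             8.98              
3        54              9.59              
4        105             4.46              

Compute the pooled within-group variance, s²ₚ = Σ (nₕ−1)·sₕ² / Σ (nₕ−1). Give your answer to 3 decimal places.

66.327

1: (89−1)·9.40² = 88·88.36 = 7775.68
2: (108−1)·8.98² = 107·80.6404 = 8628.5228
3: (54−1)·9.59² = 53·91.9681 = 4874.3093
4: (105−1)·4.46² = 104·19.8916 = 2068.7264
Numerator = 23347.2385; denominator = Σ(nₕ−1) = 352.
s²ₚ = 23347.2385/352 = 66.32738... → 66.327.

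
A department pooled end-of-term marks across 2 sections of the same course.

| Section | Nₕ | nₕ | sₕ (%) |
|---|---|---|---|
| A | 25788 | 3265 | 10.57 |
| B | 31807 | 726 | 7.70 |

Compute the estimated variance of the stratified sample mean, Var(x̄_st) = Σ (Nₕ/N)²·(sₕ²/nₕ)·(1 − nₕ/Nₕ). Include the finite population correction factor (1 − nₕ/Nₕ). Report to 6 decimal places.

0.030330

N = 57595; Wₕ = Nₕ/N.
section A: (25788/57595)²·10.57²/3265·(1 − 3265/25788) = 0.005991577
section B: (31807/57595)²·7.70²/726·(1 − 726/31807) = 0.024338452
Sum = 0.030330029 → 0.030330.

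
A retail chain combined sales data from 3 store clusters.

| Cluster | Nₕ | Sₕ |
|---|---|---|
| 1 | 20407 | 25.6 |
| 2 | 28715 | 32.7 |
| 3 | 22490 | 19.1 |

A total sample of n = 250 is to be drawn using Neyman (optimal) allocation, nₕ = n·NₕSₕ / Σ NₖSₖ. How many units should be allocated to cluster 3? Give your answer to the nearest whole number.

57

1: NₕSₕ = 20407·25.6 = 522419.2
2: NₕSₕ = 28715·32.7 = 938980.5
3: NₕSₕ = 22490·19.1 = 429559
Σ NₕSₕ = 1890958.7.
n_3 = 250·429559/1890958.7 = 56.791... → 57.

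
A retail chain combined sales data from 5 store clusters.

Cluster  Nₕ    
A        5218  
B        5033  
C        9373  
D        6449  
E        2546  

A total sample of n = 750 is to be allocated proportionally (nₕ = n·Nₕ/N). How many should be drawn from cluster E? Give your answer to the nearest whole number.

N = 5218 + 5033 + 9373 + 6449 + 2546 = 28619.
n_E = 750·2546/28619 = 66.721... → 67.

67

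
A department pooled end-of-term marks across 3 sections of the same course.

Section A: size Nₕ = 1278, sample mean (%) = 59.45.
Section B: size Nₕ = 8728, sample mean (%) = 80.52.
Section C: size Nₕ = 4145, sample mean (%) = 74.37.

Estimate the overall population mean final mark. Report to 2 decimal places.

x̄_st = (Σ Nₕx̄ₕ) / (Σ Nₕ) = (1278·59.45 + 8728·80.52 + 4145·74.37) / 14151
= 1087019.31 / 14151 = 76.8157... → 76.82.

76.82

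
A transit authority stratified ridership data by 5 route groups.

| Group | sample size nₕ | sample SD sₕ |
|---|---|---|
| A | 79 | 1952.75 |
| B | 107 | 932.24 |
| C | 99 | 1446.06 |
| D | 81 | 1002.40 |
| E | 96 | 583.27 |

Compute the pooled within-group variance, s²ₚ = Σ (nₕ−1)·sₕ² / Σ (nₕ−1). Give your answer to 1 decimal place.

A: (79−1)·1952.75² = 78·3813232.5625 = 297432139.875
B: (107−1)·932.24² = 106·869071.4176 = 92121570.2656
C: (99−1)·1446.06² = 98·2091089.5236 = 204926773.3128
D: (81−1)·1002.40² = 80·1004805.76 = 80384460.8
E: (96−1)·583.27² = 95·340203.8929 = 32319369.8255
Numerator = 707184314.0789; denominator = Σ(nₕ−1) = 457.
s²ₚ = 707184314.0789/457 = 1547449.265... → 1547449.3.

1547449.3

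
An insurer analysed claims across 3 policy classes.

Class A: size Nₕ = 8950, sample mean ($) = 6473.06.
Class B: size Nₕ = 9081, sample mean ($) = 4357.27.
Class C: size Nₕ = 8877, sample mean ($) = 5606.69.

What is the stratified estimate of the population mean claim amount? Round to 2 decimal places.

N = 8950 + 9081 + 8877 = 26908.
Weight each subgroup mean by Nₕ/N and sum.
Σ Nₕx̄ₕ = 8950·6473.06 + 9081·4357.27 + 8877·5606.69 = 57933887 + 39568368.87 + 49770587.13 = 147272843.
Divide by N: 147272843 / 26908 = 5473.1992... → 5473.20.

5473.20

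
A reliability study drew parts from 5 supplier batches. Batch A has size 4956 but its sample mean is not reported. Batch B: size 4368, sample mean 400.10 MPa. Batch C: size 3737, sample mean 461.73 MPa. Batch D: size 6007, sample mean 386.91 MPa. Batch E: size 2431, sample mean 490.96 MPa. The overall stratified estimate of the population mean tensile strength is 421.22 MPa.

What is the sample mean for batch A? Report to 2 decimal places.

416.67

Σ Nₕx̄ₕ = N·μ, so 4956·x̄_A = 21499·421.22 − (4368·400.10 + 3737·461.73 + 6007·386.91 + 2431·490.96).
= 9055808.78 − 6990813.94 = 2064994.84.
x̄_A = 2064994.84 / 4956 = 416.6656... → 416.67.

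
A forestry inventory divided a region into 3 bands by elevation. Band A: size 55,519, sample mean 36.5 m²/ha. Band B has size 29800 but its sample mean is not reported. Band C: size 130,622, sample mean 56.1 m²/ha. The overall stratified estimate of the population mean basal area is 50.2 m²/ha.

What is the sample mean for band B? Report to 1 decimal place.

49.9

N = 55519 + 29800 + 130622 = 215941.
Overall total = μ·N = 50.2·215941 = 10840238.2.
Subtract the known strata: 55519·36.5 + 130622·56.1 = 9354337.7.
Remaining total for band B: 10840238.2 − 9354337.7 = 1485900.5.
Divide by its size: 1485900.5 / 29800 = 49.862... → 49.9.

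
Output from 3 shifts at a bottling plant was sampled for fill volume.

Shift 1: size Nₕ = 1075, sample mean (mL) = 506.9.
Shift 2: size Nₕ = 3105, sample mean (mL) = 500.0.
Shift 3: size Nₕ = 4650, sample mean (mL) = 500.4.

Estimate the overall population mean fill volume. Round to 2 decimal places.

501.05

x̄_st = (Σ Nₕx̄ₕ) / (Σ Nₕ) = (1075·506.9 + 3105·500.0 + 4650·500.4) / 8830
= 4424277.5 / 8830 = 501.0507... → 501.05.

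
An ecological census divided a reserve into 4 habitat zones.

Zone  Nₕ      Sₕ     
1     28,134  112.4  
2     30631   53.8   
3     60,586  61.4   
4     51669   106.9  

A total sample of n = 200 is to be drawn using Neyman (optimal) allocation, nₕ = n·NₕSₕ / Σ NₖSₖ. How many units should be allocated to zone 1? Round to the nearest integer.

45

1: NₕSₕ = 28134·112.4 = 3162261.6
2: NₕSₕ = 30631·53.8 = 1647947.8
3: NₕSₕ = 60586·61.4 = 3719980.4
4: NₕSₕ = 51669·106.9 = 5523416.1
Σ NₕSₕ = 14053605.9.
n_1 = 200·3162261.6/14053605.9 = 45.003... → 45.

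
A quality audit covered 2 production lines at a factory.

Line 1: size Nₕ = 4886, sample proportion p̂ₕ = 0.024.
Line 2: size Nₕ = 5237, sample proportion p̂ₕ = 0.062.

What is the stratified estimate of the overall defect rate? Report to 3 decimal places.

0.044

Wₕ = Nₕ/N with N = 10123: 0.4827, 0.5173.
p̂_st = 0.4827·0.024 + 0.5173·0.062 ≈ 0.04366... → 0.044.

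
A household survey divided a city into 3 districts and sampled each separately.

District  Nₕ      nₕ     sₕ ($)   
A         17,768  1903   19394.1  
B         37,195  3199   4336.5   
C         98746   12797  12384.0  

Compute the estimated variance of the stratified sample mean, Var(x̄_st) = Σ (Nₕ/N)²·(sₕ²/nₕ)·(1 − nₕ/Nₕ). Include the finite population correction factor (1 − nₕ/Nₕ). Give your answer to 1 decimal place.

6977.8

N = 153709; Wₕ = Nₕ/N.
district A: (17768/153709)²·19394.1²/1903·(1 − 1903/17768) = 2358.1993
district B: (37195/153709)²·4336.5²/3199·(1 − 3199/37195) = 314.6141
district C: (98746/153709)²·12384.0²/12797·(1 − 12797/98746) = 4305.0229
Sum = 6977.8363 → 6977.8.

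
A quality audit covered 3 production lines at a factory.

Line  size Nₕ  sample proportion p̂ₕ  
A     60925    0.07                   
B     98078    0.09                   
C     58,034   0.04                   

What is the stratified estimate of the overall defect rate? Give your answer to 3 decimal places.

Wₕ = Nₕ/N with N = 217037: 0.2807, 0.4519, 0.2674.
p̂_st = 0.2807·0.07 + 0.4519·0.09 + 0.2674·0.04 ≈ 0.07102... → 0.071.

0.071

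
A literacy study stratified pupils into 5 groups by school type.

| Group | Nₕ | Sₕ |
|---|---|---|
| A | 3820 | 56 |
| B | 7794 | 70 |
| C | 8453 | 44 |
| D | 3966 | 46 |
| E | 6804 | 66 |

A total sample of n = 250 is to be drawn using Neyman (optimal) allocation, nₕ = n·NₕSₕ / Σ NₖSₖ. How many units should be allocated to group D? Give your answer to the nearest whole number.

Σ NₕSₕ = 3820·56 + 7794·70 + 8453·44 + 3966·46 + 6804·66 = 1762932.
Share for D: 182436/1762932 = 0.10348.
n_D = 250 × 0.10348 = 25.871... → 26.

26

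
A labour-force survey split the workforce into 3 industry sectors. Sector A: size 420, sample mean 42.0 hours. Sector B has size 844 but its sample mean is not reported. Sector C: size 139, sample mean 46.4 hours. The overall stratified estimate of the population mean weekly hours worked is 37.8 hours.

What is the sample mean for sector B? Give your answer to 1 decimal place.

34.3

Σ Nₕx̄ₕ = N·μ, so 844·x̄_B = 1403·37.8 − (420·42.0 + 139·46.4).
= 53033.4 − 24089.6 = 28943.8.
x̄_B = 28943.8 / 844 = 34.294... → 34.3.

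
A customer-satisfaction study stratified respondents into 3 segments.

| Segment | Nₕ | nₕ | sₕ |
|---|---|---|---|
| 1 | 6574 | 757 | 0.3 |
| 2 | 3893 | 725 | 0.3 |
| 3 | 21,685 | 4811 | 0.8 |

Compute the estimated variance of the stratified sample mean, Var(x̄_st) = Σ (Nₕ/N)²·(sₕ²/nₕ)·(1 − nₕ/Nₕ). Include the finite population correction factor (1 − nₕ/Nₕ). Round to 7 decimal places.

N = 32152. Term for each stratum: Wₕ²sₕ²/nₕ·(1−nₕ/Nₕ).
Var(x̄_st) = 0.0000043980 + 0.0000014810 + 0.0000470876 = 0.0000529666 → 0.0000530.

0.0000530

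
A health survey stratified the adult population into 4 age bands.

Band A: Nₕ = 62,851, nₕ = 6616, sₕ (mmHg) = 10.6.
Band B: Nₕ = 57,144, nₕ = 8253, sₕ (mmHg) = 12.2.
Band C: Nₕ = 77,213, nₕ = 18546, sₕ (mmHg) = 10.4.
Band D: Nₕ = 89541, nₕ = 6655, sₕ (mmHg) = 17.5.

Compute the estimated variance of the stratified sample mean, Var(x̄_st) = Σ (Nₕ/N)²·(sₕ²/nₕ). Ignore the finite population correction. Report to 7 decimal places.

N = 286749. Term for each stratum: Wₕ²sₕ²/nₕ.
Var(x̄_st) = 0.0008158997 + 0.0007162181 + 0.0004228569 + 0.0044871242 = 0.0064420990 → 0.0064421.

0.0064421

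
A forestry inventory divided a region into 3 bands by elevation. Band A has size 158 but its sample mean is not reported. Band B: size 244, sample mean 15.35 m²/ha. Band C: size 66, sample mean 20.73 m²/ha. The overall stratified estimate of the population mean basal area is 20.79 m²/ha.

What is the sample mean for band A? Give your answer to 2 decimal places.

29.22

N = 158 + 244 + 66 = 468.
Overall total = μ·N = 20.79·468 = 9729.72.
Subtract the known strata: 244·15.35 + 66·20.73 = 5113.58.
Remaining total for band A: 9729.72 − 5113.58 = 4616.14.
Divide by its size: 4616.14 / 158 = 29.2161... → 29.22.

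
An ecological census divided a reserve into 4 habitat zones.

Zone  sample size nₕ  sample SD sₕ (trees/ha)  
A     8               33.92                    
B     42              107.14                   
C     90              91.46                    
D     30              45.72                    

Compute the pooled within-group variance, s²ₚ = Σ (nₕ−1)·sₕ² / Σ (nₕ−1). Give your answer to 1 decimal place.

Degrees of freedom: 7 + 41 + 89 + 29 = 166.
Σ(nₕ−1)sₕ² = 7·1150.5664 + 41·11478.9796 + 89·8364.9316 + 29·2090.3184 = 1283790.2744.
s²ₚ = 1283790.2744 / 166 = 7733.676... → 7733.7.

7733.7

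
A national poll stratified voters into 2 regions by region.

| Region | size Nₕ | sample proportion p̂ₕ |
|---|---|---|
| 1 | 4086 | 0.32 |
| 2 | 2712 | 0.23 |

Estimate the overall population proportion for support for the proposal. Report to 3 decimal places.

0.284

Wₕ = Nₕ/N with N = 6798: 0.6011, 0.3989.
p̂_st = 0.6011·0.32 + 0.3989·0.23 ≈ 0.28410... → 0.284.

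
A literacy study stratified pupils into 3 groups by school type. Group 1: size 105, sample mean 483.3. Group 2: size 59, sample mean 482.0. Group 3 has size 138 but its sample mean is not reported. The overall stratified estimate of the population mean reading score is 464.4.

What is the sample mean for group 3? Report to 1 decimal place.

442.5

Σ Nₕx̄ₕ = N·μ, so 138·x̄_3 = 302·464.4 − (105·483.3 + 59·482.0).
= 140248.8 − 79184.5 = 61064.3.
x̄_3 = 61064.3 / 138 = 442.495... → 442.5.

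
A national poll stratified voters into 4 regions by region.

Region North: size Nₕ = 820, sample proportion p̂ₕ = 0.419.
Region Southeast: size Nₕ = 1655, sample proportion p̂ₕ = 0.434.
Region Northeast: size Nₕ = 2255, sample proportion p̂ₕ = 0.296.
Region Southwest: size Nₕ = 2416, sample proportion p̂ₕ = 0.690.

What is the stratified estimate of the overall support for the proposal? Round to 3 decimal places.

0.475

N = 820 + 1655 + 2255 + 2416 = 7146.
Overall proportion = Σ (Nₕ/N)·p̂ₕ.
Σ Nₕp̂ₕ = 343.58 + 718.27 + 667.48 + 1667.04 = 3396.37.
3396.37 / 7146 = 0.47528... → 0.475.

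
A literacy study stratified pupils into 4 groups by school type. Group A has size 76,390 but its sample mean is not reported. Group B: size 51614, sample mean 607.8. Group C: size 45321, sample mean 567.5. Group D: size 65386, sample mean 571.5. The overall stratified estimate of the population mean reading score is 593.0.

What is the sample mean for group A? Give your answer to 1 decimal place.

N = 76390 + 51614 + 45321 + 65386 = 238711.
Overall total = μ·N = 593.0·238711 = 141555623.
Subtract the known strata: 51614·607.8 + 45321·567.5 + 65386·571.5 = 94458755.7.
Remaining total for group A: 141555623 − 94458755.7 = 47096867.3.
Divide by its size: 47096867.3 / 76390 = 616.532... → 616.5.

616.5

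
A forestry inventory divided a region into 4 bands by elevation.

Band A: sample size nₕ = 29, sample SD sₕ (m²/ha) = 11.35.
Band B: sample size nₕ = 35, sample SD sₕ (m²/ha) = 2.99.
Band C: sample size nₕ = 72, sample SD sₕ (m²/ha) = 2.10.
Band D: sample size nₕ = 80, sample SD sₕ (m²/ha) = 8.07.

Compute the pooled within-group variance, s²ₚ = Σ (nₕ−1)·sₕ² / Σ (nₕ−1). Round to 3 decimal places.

44.193

A: (29−1)·11.35² = 28·128.8225 = 3607.03
B: (35−1)·2.99² = 34·8.9401 = 303.9634
C: (72−1)·2.10² = 71·4.41 = 313.11
D: (80−1)·8.07² = 79·65.1249 = 5144.8671
Numerator = 9368.9705; denominator = Σ(nₕ−1) = 212.
s²ₚ = 9368.9705/212 = 44.19326... → 44.193.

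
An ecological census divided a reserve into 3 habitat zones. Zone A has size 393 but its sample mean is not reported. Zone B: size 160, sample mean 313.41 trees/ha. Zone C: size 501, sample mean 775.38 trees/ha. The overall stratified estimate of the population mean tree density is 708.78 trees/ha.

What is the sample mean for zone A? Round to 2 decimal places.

784.84

N = 393 + 160 + 501 = 1054.
Overall total = μ·N = 708.78·1054 = 747054.12.
Subtract the known strata: 160·313.41 + 501·775.38 = 438610.98.
Remaining total for zone A: 747054.12 − 438610.98 = 308443.14.
Divide by its size: 308443.14 / 393 = 784.8426... → 784.84.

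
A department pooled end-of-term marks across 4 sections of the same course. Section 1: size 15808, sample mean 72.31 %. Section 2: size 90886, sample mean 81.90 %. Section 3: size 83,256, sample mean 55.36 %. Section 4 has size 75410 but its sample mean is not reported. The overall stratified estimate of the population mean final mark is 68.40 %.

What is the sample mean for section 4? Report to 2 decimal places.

65.71

N = 15808 + 90886 + 83256 + 75410 = 265360.
Overall total = μ·N = 68.40·265360 = 18150624.
Subtract the known strata: 15808·72.31 + 90886·81.90 + 83256·55.36 = 13195692.04.
Remaining total for section 4: 18150624 − 13195692.04 = 4954931.96.
Divide by its size: 4954931.96 / 75410 = 65.7066... → 65.71.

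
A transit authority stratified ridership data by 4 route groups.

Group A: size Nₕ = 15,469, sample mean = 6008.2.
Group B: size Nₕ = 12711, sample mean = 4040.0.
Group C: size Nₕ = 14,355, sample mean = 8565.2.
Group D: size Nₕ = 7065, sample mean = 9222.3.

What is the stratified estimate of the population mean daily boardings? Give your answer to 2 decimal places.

x̄_st = (Σ Nₕx̄ₕ) / (Σ Nₕ) = (15469·6008.2 + 12711·4040.0 + 14355·8565.2 + 7065·9222.3) / 49600
= 332402281.3 / 49600 = 6701.6589... → 6701.66.

6701.66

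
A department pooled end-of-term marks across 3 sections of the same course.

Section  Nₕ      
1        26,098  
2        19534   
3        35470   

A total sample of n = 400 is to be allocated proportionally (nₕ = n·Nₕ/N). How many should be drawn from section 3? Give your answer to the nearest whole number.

N = 26098 + 19534 + 35470 = 81102.
n_3 = 400·35470/81102 = 174.940... → 175.

175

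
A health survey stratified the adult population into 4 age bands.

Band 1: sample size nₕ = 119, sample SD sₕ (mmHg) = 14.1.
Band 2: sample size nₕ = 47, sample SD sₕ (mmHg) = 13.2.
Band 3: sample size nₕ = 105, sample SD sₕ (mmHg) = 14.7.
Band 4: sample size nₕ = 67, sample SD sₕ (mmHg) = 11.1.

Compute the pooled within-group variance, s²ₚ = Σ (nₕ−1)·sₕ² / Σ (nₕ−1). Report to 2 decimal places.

Degrees of freedom: 118 + 46 + 104 + 66 = 334.
Σ(nₕ−1)sₕ² = 118·198.81 + 46·174.24 + 104·216.09 + 66·123.21 = 62079.84.
s²ₚ = 62079.84 / 334 = 185.8678... → 185.87.

185.87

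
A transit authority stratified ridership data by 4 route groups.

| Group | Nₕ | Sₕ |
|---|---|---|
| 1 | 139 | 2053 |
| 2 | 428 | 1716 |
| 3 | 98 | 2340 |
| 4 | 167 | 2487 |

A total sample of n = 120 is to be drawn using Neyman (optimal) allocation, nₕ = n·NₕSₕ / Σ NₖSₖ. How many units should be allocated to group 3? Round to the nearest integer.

17

Σ NₕSₕ = 139·2053 + 428·1716 + 98·2340 + 167·2487 = 1664464.
Share for 3: 229320/1664464 = 0.13777.
n_3 = 120 × 0.13777 = 16.533... → 17.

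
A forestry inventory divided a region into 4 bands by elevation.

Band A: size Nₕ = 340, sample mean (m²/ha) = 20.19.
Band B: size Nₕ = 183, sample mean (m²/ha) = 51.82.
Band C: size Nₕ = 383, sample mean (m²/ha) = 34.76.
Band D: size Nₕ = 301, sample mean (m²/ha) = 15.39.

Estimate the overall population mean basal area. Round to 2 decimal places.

28.41

x̄_st = (Σ Nₕx̄ₕ) / (Σ Nₕ) = (340·20.19 + 183·51.82 + 383·34.76 + 301·15.39) / 1207
= 34293.13 / 1207 = 28.4119... → 28.41.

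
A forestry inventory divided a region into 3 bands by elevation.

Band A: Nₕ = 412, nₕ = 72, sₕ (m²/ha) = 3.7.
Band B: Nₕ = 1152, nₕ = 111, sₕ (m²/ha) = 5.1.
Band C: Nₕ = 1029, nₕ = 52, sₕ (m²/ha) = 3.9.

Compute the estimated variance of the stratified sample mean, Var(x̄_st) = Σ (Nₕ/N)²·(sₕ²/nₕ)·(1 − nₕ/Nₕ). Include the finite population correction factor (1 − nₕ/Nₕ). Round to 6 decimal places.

N = 2593. Term for each stratum: Wₕ²sₕ²/nₕ·(1−nₕ/Nₕ).
Var(x̄_st) = 0.003961339 + 0.041794155 + 0.043735166 = 0.089490660 → 0.089491.

0.089491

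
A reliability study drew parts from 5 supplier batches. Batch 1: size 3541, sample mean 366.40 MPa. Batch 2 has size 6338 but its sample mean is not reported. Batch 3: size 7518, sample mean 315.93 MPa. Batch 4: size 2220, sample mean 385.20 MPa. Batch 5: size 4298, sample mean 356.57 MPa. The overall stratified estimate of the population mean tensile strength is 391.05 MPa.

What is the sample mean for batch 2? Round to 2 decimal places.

N = 3541 + 6338 + 7518 + 2220 + 4298 = 23915.
Overall total = μ·N = 391.05·23915 = 9351960.75.
Subtract the known strata: 3541·366.40 + 7518·315.93 + 2220·385.20 + 4298·356.57 = 6060266.
Remaining total for batch 2: 9351960.75 − 6060266 = 3291694.75.
Divide by its size: 3291694.75 / 6338 = 519.3586... → 519.36.

519.36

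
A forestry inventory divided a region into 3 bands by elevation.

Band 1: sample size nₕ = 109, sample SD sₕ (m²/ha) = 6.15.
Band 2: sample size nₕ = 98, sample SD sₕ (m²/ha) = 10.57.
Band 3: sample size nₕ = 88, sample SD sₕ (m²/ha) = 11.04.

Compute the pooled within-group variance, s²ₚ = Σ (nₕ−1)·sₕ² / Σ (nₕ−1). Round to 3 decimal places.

Degrees of freedom: 108 + 97 + 87 = 292.
Σ(nₕ−1)sₕ² = 108·37.8225 + 97·111.7249 + 87·121.8816 = 25525.8445.
s²ₚ = 25525.8445 / 292 = 87.41728... → 87.417.

87.417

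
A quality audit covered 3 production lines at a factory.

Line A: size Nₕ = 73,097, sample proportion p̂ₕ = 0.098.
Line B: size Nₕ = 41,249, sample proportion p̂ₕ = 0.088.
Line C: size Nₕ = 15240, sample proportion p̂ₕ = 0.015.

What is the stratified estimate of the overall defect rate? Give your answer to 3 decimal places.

N = 73097 + 41249 + 15240 = 129586.
Overall proportion = Σ (Nₕ/N)·p̂ₕ.
Σ Nₕp̂ₕ = 7163.506 + 3629.912 + 228.6 = 11022.018.
11022.018 / 129586 = 0.08506... → 0.085.

0.085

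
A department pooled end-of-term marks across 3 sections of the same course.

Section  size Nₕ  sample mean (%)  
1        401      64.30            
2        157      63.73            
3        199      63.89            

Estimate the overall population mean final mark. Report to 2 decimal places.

N = 757; weights Wₕ = Nₕ/N = (0.5297, 0.2074, 0.2629).
x̄_st = Σ Wₕ·x̄ₕ = 0.5297·64.30 + 0.2074·63.73 + 0.2629·63.89 ≈ 64.0740...
→ 64.07.

64.07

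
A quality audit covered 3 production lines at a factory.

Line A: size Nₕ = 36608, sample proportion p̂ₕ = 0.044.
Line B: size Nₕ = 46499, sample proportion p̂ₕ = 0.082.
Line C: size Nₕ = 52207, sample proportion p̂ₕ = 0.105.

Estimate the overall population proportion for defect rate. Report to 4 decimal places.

N = 36608 + 46499 + 52207 = 135314.
Overall proportion = Σ (Nₕ/N)·p̂ₕ.
Σ Nₕp̂ₕ = 1610.752 + 3812.918 + 5481.735 = 10905.405.
10905.405 / 135314 = 0.080593... → 0.0806.

0.0806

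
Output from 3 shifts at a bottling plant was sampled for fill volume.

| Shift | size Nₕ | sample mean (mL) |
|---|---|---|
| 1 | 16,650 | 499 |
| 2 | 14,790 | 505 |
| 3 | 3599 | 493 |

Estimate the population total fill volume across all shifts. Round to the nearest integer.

17551607

Estimate total by summing Nₕ·x̄ₕ over strata.
16650·499 + 14790·505 + 3599·493 = 8308350 + 7468950 + 1774307 = 17551607.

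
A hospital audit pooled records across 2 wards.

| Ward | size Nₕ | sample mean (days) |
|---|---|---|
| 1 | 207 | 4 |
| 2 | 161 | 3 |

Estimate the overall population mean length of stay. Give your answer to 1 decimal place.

3.6

N = 368; weights Wₕ = Nₕ/N = (0.5625, 0.4375).
x̄_st = Σ Wₕ·x̄ₕ = 0.5625·4 + 0.4375·3 ≈ 3.563...
→ 3.6.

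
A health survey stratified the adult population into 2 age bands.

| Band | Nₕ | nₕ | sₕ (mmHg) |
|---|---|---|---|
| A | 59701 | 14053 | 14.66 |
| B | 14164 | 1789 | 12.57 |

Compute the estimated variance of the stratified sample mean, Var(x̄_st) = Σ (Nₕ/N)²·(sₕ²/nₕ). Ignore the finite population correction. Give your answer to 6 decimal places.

N = 73865; Wₕ = Nₕ/N.
band A: (59701/73865)²·14.66²/14053 = 0.009990442
band B: (14164/73865)²·12.57²/1789 = 0.003247541
Sum = 0.013237983 → 0.013238.

0.013238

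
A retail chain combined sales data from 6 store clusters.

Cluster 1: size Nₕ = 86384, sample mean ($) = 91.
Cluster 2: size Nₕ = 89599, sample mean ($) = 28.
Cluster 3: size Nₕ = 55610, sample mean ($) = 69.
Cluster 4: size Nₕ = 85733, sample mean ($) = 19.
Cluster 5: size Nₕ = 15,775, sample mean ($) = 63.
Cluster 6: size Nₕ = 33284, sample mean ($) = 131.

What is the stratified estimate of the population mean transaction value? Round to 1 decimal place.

x̄_st = (Σ Nₕx̄ₕ) / (Σ Nₕ) = (86384·91 + 89599·28 + 55610·69 + 85733·19 + 15775·63 + 33284·131) / 366385
= 21189762 / 366385 = 57.835... → 57.8.

57.8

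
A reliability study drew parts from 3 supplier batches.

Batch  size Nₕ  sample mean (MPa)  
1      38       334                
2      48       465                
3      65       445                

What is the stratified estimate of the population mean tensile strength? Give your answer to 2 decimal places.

423.42

N = 38 + 48 + 65 = 151.
Overall mean = Σ (Nₕ/N)·x̄ₕ — weight by population share, not a simple average.
Σ Nₕx̄ₕ = 38·334 + 48·465 + 65·445 = 12692 + 22320 + 28925 = 63937.
Divide by N: 63937 / 151 = 423.4238... → 423.42.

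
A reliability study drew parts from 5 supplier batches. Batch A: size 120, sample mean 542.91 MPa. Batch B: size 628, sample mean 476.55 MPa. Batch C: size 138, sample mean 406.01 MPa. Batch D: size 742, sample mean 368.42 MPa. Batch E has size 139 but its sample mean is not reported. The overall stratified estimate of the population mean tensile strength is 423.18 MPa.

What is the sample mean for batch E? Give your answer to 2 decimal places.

388.05

N = 120 + 628 + 138 + 742 + 139 = 1767.
Overall total = μ·N = 423.18·1767 = 747759.06.
Subtract the known strata: 120·542.91 + 628·476.55 + 138·406.01 + 742·368.42 = 693819.62.
Remaining total for batch E: 747759.06 − 693819.62 = 53939.44.
Divide by its size: 53939.44 / 139 = 388.0535... → 388.05.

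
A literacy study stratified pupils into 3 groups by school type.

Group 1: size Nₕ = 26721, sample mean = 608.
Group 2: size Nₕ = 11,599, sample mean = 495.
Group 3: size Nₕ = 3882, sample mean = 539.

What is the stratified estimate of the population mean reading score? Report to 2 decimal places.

x̄_st = (Σ Nₕx̄ₕ) / (Σ Nₕ) = (26721·608 + 11599·495 + 3882·539) / 42202
= 24080271 / 42202 = 570.5955... → 570.60.

570.60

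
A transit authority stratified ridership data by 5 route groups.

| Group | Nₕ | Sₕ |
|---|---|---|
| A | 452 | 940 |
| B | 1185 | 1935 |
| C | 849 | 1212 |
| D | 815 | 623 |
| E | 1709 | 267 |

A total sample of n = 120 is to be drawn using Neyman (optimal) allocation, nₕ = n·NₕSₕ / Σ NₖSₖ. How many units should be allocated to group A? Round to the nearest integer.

11

A: NₕSₕ = 452·940 = 424880
B: NₕSₕ = 1185·1935 = 2292975
C: NₕSₕ = 849·1212 = 1028988
D: NₕSₕ = 815·623 = 507745
E: NₕSₕ = 1709·267 = 456303
Σ NₕSₕ = 4710891.
n_A = 120·424880/4710891 = 10.823... → 11.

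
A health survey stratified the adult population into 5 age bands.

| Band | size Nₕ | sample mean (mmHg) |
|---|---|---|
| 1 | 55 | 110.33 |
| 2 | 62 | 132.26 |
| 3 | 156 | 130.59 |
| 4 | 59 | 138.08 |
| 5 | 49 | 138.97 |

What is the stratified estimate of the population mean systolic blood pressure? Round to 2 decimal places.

130.17

N = 55 + 62 + 156 + 59 + 49 = 381.
The stratified mean weights each stratum mean by its population share Nₕ/N.
Σ Nₕx̄ₕ = 55·110.33 + 62·132.26 + 156·130.59 + 59·138.08 + 49·138.97 = 6068.15 + 8200.12 + 20372.04 + 8146.72 + 6809.53 = 49596.56.
Divide by N: 49596.56 / 381 = 130.1747... → 130.17.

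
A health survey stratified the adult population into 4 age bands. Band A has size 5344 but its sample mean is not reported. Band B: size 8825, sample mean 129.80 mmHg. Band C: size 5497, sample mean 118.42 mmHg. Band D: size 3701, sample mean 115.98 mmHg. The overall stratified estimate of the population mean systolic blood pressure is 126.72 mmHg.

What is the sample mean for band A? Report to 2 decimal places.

N = 5344 + 8825 + 5497 + 3701 = 23367.
Overall total = μ·N = 126.72·23367 = 2961066.24.
Subtract the known strata: 8825·129.80 + 5497·118.42 + 3701·115.98 = 2225681.72.
Remaining total for band A: 2961066.24 − 2225681.72 = 735384.52.
Divide by its size: 735384.52 / 5344 = 137.6094... → 137.61.

137.61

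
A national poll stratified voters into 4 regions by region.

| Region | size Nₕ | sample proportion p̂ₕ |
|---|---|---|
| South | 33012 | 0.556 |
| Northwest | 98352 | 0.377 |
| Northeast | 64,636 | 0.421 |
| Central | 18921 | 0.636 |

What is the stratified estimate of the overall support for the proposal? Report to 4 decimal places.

N = 33012 + 98352 + 64636 + 18921 = 214921.
Overall proportion = Σ (Nₕ/N)·p̂ₕ.
Σ Nₕp̂ₕ = 18354.672 + 37078.704 + 27211.756 + 12033.756 = 94678.888.
94678.888 / 214921 = 0.440529... → 0.4405.

0.4405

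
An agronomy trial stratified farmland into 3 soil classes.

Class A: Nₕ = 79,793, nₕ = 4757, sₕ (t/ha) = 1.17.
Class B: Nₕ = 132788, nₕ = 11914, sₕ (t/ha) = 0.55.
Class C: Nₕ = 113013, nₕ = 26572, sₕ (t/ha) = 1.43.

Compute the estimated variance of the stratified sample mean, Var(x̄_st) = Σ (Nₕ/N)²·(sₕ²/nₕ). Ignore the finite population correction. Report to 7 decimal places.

N = 325594; Wₕ = Nₕ/N.
class A: (79793/325594)²·1.17²/4757 = 0.0000172829
class B: (132788/325594)²·0.55²/11914 = 0.0000042231
class C: (113013/325594)²·1.43²/26572 = 0.0000092715
Sum = 0.0000307775 → 0.0000308.

0.0000308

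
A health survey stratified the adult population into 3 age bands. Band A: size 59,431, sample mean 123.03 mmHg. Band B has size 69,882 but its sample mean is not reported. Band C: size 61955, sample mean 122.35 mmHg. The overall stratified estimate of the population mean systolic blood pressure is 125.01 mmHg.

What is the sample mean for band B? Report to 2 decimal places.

129.05

N = 59431 + 69882 + 61955 = 191268.
Overall total = μ·N = 125.01·191268 = 23910412.68.
Subtract the known strata: 59431·123.03 + 61955·122.35 = 14891990.18.
Remaining total for band B: 23910412.68 − 14891990.18 = 9018422.5.
Divide by its size: 9018422.5 / 69882 = 129.0522... → 129.05.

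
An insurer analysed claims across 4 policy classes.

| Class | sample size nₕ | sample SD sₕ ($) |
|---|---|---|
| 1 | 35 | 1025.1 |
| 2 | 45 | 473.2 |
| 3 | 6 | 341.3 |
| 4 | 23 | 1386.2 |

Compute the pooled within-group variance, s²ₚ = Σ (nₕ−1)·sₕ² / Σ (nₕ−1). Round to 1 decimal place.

1: (35−1)·1025.1² = 34·1050830.01 = 35728220.34
2: (45−1)·473.2² = 44·223918.24 = 9852402.56
3: (6−1)·341.3² = 5·116485.69 = 582428.45
4: (23−1)·1386.2² = 22·1921550.44 = 42274109.68
Numerator = 88437161.03; denominator = Σ(nₕ−1) = 105.
s²ₚ = 88437161.03/105 = 842258.676... → 842258.7.

842258.7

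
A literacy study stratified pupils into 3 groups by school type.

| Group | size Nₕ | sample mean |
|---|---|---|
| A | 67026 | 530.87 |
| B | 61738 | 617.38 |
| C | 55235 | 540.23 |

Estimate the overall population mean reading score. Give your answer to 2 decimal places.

x̄_st = (Σ Nₕx̄ₕ) / (Σ Nₕ) = (67026·530.87 + 61738·617.38 + 55235·540.23) / 183999
= 103537503.11 / 183999 = 562.7069... → 562.71.

562.71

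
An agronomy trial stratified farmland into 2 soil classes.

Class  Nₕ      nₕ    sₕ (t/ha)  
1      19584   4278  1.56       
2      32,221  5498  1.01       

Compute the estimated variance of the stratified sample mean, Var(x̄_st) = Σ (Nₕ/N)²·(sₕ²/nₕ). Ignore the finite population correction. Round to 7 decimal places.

N = 51805; Wₕ = Nₕ/N.
class 1: (19584/51805)²·1.56²/4278 = 0.0000812958
class 2: (32221/51805)²·1.01²/5498 = 0.0000717749
Sum = 0.0001530707 → 0.0001531.

0.0001531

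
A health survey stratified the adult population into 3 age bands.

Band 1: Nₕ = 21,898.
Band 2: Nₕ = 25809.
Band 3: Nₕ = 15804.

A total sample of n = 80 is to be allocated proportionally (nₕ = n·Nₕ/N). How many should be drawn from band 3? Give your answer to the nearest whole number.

N = 21898 + 25809 + 15804 = 63511.
n_3 = 80·15804/63511 = 19.907... → 20.

20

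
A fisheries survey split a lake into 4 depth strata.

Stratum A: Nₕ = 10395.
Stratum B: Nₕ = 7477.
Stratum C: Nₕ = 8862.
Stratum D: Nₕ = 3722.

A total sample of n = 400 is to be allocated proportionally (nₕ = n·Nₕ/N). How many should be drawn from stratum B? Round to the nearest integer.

N = 10395 + 7477 + 8862 + 3722 = 30456.
n_B = 400·7477/30456 = 98.201... → 98.

98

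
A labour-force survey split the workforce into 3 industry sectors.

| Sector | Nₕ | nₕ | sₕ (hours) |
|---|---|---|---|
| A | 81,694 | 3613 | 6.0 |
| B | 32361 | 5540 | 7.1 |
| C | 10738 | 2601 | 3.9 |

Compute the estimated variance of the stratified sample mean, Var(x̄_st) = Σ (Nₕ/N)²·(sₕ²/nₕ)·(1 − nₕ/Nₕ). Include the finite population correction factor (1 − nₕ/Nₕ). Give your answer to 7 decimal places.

0.0046212

N = 124793; Wₕ = Nₕ/N.
sector A: (81694/124793)²·6.0²/3613·(1 − 3613/81694) = 0.0040812163
sector B: (32361/124793)²·7.1²/5540·(1 − 5540/32361) = 0.0005071348
sector C: (10738/124793)²·3.9²/2601·(1 − 2601/10738) = 0.0000328092
Sum = 0.0046211603 → 0.0046212.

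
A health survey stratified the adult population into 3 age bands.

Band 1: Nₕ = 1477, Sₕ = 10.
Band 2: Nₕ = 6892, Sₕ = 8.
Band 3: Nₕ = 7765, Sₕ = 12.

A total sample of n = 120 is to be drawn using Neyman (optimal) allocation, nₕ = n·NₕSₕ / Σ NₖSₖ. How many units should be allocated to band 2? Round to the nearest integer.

1: NₕSₕ = 1477·10 = 14770
2: NₕSₕ = 6892·8 = 55136
3: NₕSₕ = 7765·12 = 93180
Σ NₕSₕ = 163086.
n_2 = 120·55136/163086 = 40.570... → 41.

41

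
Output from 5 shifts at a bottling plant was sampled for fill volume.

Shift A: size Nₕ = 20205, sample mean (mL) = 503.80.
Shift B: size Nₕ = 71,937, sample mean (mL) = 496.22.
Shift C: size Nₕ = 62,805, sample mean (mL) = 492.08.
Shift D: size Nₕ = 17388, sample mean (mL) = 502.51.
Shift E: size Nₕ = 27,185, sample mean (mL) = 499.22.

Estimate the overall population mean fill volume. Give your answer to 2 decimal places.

N = 199520; weights Wₕ = Nₕ/N = (0.1013, 0.3606, 0.3148, 0.0871, 0.1363).
x̄_st = Σ Wₕ·x̄ₕ = 0.1013·503.80 + 0.3606·496.22 + 0.3148·492.08 + 0.0871·502.51 + 0.1363·499.22 ≈ 496.6413...
→ 496.64.

496.64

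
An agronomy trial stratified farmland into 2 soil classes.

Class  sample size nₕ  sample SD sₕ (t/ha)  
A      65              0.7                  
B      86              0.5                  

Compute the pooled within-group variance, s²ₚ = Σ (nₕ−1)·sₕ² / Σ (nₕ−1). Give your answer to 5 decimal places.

0.35309

Degrees of freedom: 64 + 85 = 149.
Σ(nₕ−1)sₕ² = 64·0.49 + 85·0.25 = 52.61.
s²ₚ = 52.61 / 149 = 0.3530872... → 0.35309.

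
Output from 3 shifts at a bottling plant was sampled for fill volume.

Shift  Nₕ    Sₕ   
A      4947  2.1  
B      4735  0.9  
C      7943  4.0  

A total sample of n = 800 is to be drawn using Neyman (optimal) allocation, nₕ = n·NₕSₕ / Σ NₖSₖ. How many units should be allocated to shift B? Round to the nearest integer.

A: NₕSₕ = 4947·2.1 = 10388.7
B: NₕSₕ = 4735·0.9 = 4261.5
C: NₕSₕ = 7943·4.0 = 31772
Σ NₕSₕ = 46422.2.
n_B = 800·4261.5/46422.2 = 73.439... → 73.

73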